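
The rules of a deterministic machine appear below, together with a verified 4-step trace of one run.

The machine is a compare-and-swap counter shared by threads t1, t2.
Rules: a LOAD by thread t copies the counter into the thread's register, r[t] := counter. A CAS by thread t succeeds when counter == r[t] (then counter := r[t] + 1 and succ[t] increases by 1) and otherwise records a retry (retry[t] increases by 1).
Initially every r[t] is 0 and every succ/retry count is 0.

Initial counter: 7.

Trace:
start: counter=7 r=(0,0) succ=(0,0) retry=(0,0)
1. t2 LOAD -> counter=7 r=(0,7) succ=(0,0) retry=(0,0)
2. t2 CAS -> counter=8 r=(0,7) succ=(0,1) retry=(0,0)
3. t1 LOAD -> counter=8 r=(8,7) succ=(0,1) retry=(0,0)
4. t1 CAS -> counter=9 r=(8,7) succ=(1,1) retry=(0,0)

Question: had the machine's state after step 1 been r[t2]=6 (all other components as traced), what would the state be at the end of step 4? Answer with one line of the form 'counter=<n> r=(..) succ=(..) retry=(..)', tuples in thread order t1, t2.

state after step 1 := counter=7 r=(0,6) succ=(0,0) retry=(0,0)
2. t2 CAS -> counter=7 r=(0,6) succ=(0,0) retry=(0,1)
3. t1 LOAD -> counter=7 r=(7,6) succ=(0,0) retry=(0,1)
4. t1 CAS -> counter=8 r=(7,6) succ=(1,0) retry=(0,1)

counter=8 r=(7,6) succ=(1,0) retry=(0,1)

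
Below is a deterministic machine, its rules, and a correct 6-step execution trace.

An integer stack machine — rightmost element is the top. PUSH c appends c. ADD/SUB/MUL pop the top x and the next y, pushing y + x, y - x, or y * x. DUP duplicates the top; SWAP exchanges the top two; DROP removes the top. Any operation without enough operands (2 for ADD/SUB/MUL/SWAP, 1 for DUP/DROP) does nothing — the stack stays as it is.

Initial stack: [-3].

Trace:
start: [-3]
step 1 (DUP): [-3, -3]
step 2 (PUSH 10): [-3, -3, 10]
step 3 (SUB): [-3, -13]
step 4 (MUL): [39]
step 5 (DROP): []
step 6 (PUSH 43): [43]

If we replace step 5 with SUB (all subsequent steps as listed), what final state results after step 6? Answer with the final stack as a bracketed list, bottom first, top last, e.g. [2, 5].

[39, 43]

(re-executing from step 5 with the substitution; state before step 5: [39])
step 5 (SUB): [39]
step 6 (PUSH 43): [39, 43]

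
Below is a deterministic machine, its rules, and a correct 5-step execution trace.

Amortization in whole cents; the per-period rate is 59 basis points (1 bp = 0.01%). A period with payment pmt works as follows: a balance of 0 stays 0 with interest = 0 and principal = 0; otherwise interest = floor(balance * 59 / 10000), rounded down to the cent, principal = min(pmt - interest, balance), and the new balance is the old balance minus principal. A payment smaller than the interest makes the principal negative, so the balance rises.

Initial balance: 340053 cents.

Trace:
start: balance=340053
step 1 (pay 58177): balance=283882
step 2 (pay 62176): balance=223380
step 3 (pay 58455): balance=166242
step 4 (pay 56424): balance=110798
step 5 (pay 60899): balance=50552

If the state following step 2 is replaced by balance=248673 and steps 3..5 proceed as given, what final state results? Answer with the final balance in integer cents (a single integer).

state after step 2 := balance=248673
step 3 (pay 58455): balance=191685
step 4 (pay 56424): balance=136391
step 5 (pay 60899): balance=76296

76296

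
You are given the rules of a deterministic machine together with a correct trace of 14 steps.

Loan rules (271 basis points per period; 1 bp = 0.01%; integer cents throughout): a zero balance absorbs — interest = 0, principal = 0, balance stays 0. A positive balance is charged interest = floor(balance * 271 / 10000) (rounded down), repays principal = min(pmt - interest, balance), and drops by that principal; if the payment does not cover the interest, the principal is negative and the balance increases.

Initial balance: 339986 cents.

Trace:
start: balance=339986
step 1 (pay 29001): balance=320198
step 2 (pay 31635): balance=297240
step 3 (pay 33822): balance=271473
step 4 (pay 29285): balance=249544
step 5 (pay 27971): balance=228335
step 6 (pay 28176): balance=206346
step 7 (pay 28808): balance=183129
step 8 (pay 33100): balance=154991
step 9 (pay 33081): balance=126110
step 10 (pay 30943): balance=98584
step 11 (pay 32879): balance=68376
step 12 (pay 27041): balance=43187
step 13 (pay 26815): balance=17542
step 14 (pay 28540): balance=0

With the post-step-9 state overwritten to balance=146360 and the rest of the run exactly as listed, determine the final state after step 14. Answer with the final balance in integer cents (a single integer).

state after step 9 := balance=146360
step 10 (pay 30943): balance=119383
step 11 (pay 32879): balance=89739
step 12 (pay 27041): balance=65129
step 13 (pay 26815): balance=40078
step 14 (pay 28540): balance=12624

12624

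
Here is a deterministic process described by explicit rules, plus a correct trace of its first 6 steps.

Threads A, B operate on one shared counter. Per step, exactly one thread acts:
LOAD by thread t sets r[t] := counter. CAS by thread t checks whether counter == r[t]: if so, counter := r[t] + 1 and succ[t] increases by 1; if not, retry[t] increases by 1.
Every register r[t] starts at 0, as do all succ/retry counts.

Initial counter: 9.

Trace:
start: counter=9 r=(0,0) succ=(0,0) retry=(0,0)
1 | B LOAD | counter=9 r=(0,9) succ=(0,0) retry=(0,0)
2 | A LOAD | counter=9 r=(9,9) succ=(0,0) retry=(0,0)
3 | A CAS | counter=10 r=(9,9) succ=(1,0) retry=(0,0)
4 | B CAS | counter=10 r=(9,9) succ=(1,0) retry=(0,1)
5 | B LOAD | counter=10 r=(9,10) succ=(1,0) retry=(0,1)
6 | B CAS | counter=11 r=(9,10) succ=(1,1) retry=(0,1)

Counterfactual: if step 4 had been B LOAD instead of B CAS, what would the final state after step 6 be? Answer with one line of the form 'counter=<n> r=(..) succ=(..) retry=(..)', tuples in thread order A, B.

(re-executing from step 4 with the substitution; state before step 4: counter=10 r=(9,9) succ=(1,0) retry=(0,0))
4 | B LOAD | counter=10 r=(9,10) succ=(1,0) retry=(0,0)
5 | B LOAD | counter=10 r=(9,10) succ=(1,0) retry=(0,0)
6 | B CAS | counter=11 r=(9,10) succ=(1,1) retry=(0,0)

counter=11 r=(9,10) succ=(1,1) retry=(0,0)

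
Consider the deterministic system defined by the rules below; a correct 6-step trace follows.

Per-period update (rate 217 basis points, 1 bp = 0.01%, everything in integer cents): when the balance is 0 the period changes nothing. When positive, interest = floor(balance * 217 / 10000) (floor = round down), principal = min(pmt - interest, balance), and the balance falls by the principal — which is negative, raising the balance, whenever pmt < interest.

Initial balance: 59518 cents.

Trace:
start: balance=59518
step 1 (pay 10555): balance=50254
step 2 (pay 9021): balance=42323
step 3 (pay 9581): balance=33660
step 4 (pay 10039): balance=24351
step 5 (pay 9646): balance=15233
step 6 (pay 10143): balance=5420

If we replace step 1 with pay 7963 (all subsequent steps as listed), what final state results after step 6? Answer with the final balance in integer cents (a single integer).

8305

(re-executing from step 1 with the substitution; state before step 1: balance=59518)
step 1 (pay 7963): balance=52846
step 2 (pay 9021): balance=44971
step 3 (pay 9581): balance=36365
step 4 (pay 10039): balance=27115
step 5 (pay 9646): balance=18057
step 6 (pay 10143): balance=8305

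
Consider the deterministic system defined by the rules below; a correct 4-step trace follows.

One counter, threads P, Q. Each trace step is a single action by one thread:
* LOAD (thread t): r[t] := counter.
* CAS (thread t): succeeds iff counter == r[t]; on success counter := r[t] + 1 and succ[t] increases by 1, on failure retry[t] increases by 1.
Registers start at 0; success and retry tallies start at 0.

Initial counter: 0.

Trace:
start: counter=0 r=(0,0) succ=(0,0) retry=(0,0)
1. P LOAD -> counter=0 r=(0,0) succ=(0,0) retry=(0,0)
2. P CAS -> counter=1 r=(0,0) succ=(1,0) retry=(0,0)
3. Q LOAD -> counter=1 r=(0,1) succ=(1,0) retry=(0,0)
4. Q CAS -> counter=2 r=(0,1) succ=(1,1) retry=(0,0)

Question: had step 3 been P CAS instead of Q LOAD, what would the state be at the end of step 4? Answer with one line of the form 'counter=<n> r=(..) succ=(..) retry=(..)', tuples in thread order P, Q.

(re-executing from step 3 with the substitution; state before step 3: counter=1 r=(0,0) succ=(1,0) retry=(0,0))
3. P CAS -> counter=1 r=(0,0) succ=(1,0) retry=(1,0)
4. Q CAS -> counter=1 r=(0,0) succ=(1,0) retry=(1,1)

counter=1 r=(0,0) succ=(1,0) retry=(1,1)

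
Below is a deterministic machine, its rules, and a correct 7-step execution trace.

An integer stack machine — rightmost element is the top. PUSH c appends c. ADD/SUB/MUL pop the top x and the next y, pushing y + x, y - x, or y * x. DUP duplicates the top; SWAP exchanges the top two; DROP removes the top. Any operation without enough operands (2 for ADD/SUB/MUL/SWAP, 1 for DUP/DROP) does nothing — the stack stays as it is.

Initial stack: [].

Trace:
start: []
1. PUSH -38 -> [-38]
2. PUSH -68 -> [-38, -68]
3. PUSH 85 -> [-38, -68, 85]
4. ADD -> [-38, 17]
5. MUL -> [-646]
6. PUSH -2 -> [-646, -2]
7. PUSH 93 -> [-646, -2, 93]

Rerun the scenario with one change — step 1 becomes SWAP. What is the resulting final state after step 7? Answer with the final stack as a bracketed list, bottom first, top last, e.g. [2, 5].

(re-executing from step 1 with the substitution; state before step 1: [])
1. SWAP -> []
2. PUSH -68 -> [-68]
3. PUSH 85 -> [-68, 85]
4. ADD -> [17]
5. MUL -> [17]
6. PUSH -2 -> [17, -2]
7. PUSH 93 -> [17, -2, 93]

[17, -2, 93]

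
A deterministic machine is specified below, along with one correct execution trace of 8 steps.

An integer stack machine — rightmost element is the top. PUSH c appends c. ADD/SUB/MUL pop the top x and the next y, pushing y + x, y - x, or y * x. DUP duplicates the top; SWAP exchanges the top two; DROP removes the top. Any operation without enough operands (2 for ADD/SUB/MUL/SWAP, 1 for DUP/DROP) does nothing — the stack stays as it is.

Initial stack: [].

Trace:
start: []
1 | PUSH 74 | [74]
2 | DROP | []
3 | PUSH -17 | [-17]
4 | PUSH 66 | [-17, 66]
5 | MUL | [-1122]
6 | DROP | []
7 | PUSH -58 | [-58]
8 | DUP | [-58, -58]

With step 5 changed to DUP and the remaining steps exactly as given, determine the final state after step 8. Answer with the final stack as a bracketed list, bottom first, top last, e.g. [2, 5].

[-17, 66, -58, -58]

(re-executing from step 5 with the substitution; state before step 5: [-17, 66])
5 | DUP | [-17, 66, 66]
6 | DROP | [-17, 66]
7 | PUSH -58 | [-17, 66, -58]
8 | DUP | [-17, 66, -58, -58]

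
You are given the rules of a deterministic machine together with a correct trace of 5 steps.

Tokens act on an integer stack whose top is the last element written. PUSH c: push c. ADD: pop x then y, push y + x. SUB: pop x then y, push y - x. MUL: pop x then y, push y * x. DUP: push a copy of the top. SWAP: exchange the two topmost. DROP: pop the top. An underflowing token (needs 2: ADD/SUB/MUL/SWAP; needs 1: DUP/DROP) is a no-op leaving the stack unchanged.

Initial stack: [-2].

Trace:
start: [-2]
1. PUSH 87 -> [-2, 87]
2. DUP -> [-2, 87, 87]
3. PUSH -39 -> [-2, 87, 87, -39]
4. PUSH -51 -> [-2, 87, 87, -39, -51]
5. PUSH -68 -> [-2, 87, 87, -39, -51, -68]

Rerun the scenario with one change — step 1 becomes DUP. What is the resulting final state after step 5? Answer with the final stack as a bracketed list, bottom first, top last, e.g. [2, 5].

[-2, -2, -2, -39, -51, -68]

(re-executing from step 1 with the substitution; state before step 1: [-2])
1. DUP -> [-2, -2]
2. DUP -> [-2, -2, -2]
3. PUSH -39 -> [-2, -2, -2, -39]
4. PUSH -51 -> [-2, -2, -2, -39, -51]
5. PUSH -68 -> [-2, -2, -2, -39, -51, -68]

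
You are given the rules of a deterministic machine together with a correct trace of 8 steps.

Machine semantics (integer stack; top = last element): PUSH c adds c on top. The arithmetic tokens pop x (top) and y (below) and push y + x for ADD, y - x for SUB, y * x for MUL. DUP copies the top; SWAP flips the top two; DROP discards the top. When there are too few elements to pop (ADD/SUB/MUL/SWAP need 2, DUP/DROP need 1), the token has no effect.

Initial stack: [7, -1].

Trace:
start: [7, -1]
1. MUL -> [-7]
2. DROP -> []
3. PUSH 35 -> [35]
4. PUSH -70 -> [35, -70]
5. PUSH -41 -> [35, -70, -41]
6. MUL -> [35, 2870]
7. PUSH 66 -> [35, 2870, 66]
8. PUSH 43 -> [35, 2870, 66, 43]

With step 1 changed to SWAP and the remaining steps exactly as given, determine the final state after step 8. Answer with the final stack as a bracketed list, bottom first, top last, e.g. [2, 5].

(re-executing from step 1 with the substitution; state before step 1: [7, -1])
1. SWAP -> [-1, 7]
2. DROP -> [-1]
3. PUSH 35 -> [-1, 35]
4. PUSH -70 -> [-1, 35, -70]
5. PUSH -41 -> [-1, 35, -70, -41]
6. MUL -> [-1, 35, 2870]
7. PUSH 66 -> [-1, 35, 2870, 66]
8. PUSH 43 -> [-1, 35, 2870, 66, 43]

[-1, 35, 2870, 66, 43]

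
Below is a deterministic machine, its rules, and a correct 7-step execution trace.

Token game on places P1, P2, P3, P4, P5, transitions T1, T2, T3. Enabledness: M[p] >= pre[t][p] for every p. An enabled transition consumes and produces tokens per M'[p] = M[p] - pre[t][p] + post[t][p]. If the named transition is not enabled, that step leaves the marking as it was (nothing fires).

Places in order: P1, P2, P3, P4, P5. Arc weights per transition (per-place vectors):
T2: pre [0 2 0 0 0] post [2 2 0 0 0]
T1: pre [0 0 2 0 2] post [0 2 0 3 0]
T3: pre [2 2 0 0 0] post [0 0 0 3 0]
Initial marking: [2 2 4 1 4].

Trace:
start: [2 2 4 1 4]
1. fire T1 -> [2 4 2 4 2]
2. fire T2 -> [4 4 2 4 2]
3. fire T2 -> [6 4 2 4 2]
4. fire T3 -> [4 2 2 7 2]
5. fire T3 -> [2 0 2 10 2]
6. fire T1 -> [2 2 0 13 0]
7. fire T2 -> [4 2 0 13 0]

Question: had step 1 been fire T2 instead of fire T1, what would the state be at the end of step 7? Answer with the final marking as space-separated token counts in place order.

(re-executing from step 1 with the substitution; state before step 1: [2 2 4 1 4])
1. fire T2 -> [4 2 4 1 4]
2. fire T2 -> [6 2 4 1 4]
3. fire T2 -> [8 2 4 1 4]
4. fire T3 -> [6 0 4 4 4]
5. fire T3 -> [6 0 4 4 4]
6. fire T1 -> [6 2 2 7 2]
7. fire T2 -> [8 2 2 7 2]

8 2 2 7 2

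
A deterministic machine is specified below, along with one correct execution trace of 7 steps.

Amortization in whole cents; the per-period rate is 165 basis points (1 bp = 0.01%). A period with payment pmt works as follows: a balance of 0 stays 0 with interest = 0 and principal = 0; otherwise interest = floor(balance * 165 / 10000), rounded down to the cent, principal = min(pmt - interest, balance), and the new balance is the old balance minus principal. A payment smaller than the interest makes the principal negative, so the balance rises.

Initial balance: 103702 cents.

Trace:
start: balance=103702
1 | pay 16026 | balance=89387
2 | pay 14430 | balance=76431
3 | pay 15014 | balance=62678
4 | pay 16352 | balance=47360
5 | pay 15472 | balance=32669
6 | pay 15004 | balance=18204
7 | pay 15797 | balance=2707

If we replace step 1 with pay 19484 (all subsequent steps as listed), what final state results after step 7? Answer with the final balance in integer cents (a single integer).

0

(re-executing from step 1 with the substitution; state before step 1: balance=103702)
1 | pay 19484 | balance=85929
2 | pay 14430 | balance=72916
3 | pay 15014 | balance=59105
4 | pay 16352 | balance=43728
5 | pay 15472 | balance=28977
6 | pay 15004 | balance=14451
7 | pay 15797 | balance=0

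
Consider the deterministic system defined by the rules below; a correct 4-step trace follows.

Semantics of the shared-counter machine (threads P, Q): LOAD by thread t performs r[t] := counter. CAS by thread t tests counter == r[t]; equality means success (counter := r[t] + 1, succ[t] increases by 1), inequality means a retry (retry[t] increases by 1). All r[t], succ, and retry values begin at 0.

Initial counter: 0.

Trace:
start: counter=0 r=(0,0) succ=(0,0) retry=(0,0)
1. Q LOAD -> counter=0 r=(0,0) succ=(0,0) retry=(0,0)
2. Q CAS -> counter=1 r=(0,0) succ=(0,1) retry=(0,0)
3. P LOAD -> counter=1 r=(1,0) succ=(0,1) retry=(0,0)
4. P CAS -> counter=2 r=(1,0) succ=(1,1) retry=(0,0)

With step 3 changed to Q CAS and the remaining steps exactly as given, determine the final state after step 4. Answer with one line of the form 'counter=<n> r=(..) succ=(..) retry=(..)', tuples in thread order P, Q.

counter=1 r=(0,0) succ=(0,1) retry=(1,1)

(re-executing from step 3 with the substitution; state before step 3: counter=1 r=(0,0) succ=(0,1) retry=(0,0))
3. Q CAS -> counter=1 r=(0,0) succ=(0,1) retry=(0,1)
4. P CAS -> counter=1 r=(0,0) succ=(0,1) retry=(1,1)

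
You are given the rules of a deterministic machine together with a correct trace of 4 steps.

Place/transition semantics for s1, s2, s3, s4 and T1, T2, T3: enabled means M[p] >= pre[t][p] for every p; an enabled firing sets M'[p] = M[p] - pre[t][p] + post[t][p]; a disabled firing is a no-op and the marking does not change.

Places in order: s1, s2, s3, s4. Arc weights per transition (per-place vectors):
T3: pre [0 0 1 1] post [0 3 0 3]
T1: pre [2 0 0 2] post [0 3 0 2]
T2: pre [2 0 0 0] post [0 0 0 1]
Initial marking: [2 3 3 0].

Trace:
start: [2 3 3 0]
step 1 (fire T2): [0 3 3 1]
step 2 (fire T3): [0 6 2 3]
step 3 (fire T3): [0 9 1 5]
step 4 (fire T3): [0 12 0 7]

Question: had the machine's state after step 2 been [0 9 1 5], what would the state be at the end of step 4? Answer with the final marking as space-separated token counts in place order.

state after step 2 := [0 9 1 5]
step 3 (fire T3): [0 12 0 7]
step 4 (fire T3): [0 12 0 7]

0 12 0 7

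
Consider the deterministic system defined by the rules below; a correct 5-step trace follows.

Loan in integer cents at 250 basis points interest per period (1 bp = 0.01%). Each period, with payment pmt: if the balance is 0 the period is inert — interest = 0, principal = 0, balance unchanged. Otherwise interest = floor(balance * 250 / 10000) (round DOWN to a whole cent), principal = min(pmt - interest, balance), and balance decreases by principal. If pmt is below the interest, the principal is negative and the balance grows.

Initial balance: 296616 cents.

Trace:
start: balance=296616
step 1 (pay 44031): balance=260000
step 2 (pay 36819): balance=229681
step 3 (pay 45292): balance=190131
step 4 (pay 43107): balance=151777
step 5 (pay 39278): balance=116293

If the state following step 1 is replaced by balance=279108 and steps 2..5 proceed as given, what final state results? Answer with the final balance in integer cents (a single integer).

137383

state after step 1 := balance=279108
step 2 (pay 36819): balance=249266
step 3 (pay 45292): balance=210205
step 4 (pay 43107): balance=172353
step 5 (pay 39278): balance=137383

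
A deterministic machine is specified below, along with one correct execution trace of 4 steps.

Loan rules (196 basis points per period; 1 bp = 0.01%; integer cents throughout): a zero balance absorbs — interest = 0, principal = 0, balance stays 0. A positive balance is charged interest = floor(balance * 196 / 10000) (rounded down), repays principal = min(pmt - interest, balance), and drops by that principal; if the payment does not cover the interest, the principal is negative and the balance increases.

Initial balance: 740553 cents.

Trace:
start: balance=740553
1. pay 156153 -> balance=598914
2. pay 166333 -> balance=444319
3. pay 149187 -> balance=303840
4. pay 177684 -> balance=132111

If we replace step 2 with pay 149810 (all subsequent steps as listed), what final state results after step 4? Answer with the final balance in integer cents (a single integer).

149288

(re-executing from step 2 with the substitution; state before step 2: balance=598914)
2. pay 149810 -> balance=460842
3. pay 149187 -> balance=320687
4. pay 177684 -> balance=149288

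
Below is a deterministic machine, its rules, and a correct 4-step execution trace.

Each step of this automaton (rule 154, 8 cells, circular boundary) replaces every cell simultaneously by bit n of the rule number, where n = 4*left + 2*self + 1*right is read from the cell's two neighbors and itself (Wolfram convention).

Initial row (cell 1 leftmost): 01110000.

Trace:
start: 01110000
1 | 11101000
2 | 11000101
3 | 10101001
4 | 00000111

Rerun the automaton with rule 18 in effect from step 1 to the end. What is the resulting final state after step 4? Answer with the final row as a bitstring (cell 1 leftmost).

(re-executing steps 1..4 under rule 18; state before step 1: 01110000)
1 | 10001000
2 | 01010101
3 | 00000000
4 | 00000000

00000000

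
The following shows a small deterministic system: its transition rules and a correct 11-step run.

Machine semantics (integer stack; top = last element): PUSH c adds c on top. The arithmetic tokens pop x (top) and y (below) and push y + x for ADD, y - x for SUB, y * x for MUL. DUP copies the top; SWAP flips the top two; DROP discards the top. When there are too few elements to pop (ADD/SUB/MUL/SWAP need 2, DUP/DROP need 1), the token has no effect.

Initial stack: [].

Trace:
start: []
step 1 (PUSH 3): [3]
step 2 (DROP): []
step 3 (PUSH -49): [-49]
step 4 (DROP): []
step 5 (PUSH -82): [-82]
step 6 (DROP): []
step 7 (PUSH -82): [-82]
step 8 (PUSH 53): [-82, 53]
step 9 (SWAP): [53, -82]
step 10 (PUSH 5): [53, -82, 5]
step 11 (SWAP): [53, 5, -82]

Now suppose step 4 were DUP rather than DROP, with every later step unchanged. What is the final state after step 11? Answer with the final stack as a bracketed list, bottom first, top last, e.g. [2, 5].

(re-executing from step 4 with the substitution; state before step 4: [-49])
step 4 (DUP): [-49, -49]
step 5 (PUSH -82): [-49, -49, -82]
step 6 (DROP): [-49, -49]
step 7 (PUSH -82): [-49, -49, -82]
step 8 (PUSH 53): [-49, -49, -82, 53]
step 9 (SWAP): [-49, -49, 53, -82]
step 10 (PUSH 5): [-49, -49, 53, -82, 5]
step 11 (SWAP): [-49, -49, 53, 5, -82]

[-49, -49, 53, 5, -82]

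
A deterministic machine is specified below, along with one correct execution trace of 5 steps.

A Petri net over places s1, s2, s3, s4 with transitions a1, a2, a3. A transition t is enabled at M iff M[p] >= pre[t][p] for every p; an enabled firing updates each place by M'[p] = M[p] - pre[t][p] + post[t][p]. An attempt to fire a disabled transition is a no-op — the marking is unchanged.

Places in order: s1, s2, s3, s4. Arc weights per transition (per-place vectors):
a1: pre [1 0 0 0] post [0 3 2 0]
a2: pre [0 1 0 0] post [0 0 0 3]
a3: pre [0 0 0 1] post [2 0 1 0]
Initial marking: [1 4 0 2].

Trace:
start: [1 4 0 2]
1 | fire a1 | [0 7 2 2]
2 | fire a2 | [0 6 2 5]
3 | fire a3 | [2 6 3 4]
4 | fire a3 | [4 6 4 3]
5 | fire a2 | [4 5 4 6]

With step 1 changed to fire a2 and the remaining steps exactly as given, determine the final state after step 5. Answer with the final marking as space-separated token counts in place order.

5 1 2 9

(re-executing from step 1 with the substitution; state before step 1: [1 4 0 2])
1 | fire a2 | [1 3 0 5]
2 | fire a2 | [1 2 0 8]
3 | fire a3 | [3 2 1 7]
4 | fire a3 | [5 2 2 6]
5 | fire a2 | [5 1 2 9]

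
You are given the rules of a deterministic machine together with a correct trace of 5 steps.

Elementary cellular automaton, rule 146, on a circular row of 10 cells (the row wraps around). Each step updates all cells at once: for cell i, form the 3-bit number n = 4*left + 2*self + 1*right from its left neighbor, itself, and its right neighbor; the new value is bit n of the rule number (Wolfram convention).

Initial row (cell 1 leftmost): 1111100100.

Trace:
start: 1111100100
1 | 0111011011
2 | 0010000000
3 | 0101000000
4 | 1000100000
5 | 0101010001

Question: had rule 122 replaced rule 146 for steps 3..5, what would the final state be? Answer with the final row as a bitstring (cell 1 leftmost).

(re-executing steps 3..5 under rule 122; state before step 3: 0010000000)
3 | 0101000000
4 | 1010100000
5 | 0101010001

0101010001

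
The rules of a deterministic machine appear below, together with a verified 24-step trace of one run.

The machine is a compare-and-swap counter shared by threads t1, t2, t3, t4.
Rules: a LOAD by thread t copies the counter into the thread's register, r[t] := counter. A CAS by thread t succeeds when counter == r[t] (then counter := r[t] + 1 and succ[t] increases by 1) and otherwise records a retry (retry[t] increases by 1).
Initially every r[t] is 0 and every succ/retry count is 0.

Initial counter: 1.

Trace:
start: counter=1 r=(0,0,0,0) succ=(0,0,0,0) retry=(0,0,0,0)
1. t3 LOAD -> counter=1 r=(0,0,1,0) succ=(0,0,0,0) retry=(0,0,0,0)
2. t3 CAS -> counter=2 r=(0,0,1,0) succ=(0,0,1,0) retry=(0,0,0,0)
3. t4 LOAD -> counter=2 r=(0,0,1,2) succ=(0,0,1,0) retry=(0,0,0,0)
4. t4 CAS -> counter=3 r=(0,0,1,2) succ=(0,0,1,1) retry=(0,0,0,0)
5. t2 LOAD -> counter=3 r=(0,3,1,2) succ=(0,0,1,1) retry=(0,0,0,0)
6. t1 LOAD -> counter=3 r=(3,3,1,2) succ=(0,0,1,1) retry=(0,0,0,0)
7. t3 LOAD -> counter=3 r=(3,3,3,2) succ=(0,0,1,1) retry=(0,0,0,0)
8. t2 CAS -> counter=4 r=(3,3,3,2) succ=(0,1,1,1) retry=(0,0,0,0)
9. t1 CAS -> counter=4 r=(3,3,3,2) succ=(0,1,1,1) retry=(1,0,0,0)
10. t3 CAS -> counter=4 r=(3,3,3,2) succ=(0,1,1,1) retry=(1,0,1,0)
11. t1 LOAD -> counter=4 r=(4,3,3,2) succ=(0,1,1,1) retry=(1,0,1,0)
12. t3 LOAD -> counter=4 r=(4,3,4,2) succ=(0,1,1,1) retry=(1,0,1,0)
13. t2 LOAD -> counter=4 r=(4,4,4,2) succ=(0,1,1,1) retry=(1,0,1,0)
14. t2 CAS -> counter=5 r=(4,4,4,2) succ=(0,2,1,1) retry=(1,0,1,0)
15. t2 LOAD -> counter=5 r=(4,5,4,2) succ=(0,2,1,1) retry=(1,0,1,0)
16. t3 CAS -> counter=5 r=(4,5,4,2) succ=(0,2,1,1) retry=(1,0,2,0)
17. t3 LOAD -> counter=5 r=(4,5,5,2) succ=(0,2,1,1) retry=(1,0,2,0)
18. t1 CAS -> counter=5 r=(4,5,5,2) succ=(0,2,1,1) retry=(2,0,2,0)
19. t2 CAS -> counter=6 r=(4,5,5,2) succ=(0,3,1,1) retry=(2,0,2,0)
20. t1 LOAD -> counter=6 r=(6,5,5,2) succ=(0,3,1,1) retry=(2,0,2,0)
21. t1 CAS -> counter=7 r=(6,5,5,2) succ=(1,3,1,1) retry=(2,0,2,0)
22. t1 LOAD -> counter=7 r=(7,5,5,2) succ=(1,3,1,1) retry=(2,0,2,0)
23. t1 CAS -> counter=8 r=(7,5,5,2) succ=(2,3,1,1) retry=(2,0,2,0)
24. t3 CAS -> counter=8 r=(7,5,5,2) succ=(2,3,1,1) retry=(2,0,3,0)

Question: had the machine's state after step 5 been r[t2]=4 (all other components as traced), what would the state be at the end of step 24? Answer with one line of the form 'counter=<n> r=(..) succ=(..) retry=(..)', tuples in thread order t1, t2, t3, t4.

state after step 5 := counter=3 r=(0,4,1,2) succ=(0,0,1,1) retry=(0,0,0,0)
6. t1 LOAD -> counter=3 r=(3,4,1,2) succ=(0,0,1,1) retry=(0,0,0,0)
7. t3 LOAD -> counter=3 r=(3,4,3,2) succ=(0,0,1,1) retry=(0,0,0,0)
8. t2 CAS -> counter=3 r=(3,4,3,2) succ=(0,0,1,1) retry=(0,1,0,0)
9. t1 CAS -> counter=4 r=(3,4,3,2) succ=(1,0,1,1) retry=(0,1,0,0)
10. t3 CAS -> counter=4 r=(3,4,3,2) succ=(1,0,1,1) retry=(0,1,1,0)
11. t1 LOAD -> counter=4 r=(4,4,3,2) succ=(1,0,1,1) retry=(0,1,1,0)
12. t3 LOAD -> counter=4 r=(4,4,4,2) succ=(1,0,1,1) retry=(0,1,1,0)
13. t2 LOAD -> counter=4 r=(4,4,4,2) succ=(1,0,1,1) retry=(0,1,1,0)
14. t2 CAS -> counter=5 r=(4,4,4,2) succ=(1,1,1,1) retry=(0,1,1,0)
15. t2 LOAD -> counter=5 r=(4,5,4,2) succ=(1,1,1,1) retry=(0,1,1,0)
16. t3 CAS -> counter=5 r=(4,5,4,2) succ=(1,1,1,1) retry=(0,1,2,0)
17. t3 LOAD -> counter=5 r=(4,5,5,2) succ=(1,1,1,1) retry=(0,1,2,0)
18. t1 CAS -> counter=5 r=(4,5,5,2) succ=(1,1,1,1) retry=(1,1,2,0)
19. t2 CAS -> counter=6 r=(4,5,5,2) succ=(1,2,1,1) retry=(1,1,2,0)
20. t1 LOAD -> counter=6 r=(6,5,5,2) succ=(1,2,1,1) retry=(1,1,2,0)
21. t1 CAS -> counter=7 r=(6,5,5,2) succ=(2,2,1,1) retry=(1,1,2,0)
22. t1 LOAD -> counter=7 r=(7,5,5,2) succ=(2,2,1,1) retry=(1,1,2,0)
23. t1 CAS -> counter=8 r=(7,5,5,2) succ=(3,2,1,1) retry=(1,1,2,0)
24. t3 CAS -> counter=8 r=(7,5,5,2) succ=(3,2,1,1) retry=(1,1,3,0)

counter=8 r=(7,5,5,2) succ=(3,2,1,1) retry=(1,1,3,0)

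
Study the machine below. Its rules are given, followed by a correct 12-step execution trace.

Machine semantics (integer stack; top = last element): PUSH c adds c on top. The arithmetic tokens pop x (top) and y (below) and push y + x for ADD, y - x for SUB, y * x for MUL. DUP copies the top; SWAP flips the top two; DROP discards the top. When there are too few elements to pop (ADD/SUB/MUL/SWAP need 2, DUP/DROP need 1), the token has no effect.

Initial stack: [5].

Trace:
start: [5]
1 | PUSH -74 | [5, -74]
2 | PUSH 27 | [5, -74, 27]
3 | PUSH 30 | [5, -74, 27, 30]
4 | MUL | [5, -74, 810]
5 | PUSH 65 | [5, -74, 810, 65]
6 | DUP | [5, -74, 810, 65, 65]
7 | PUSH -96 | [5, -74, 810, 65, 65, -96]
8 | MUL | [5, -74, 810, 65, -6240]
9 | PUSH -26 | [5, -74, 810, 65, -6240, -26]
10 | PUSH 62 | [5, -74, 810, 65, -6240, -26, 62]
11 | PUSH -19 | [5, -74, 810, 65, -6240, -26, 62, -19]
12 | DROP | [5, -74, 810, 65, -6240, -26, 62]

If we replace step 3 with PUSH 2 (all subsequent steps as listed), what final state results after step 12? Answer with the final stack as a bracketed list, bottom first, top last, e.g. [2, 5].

(re-executing from step 3 with the substitution; state before step 3: [5, -74, 27])
3 | PUSH 2 | [5, -74, 27, 2]
4 | MUL | [5, -74, 54]
5 | PUSH 65 | [5, -74, 54, 65]
6 | DUP | [5, -74, 54, 65, 65]
7 | PUSH -96 | [5, -74, 54, 65, 65, -96]
8 | MUL | [5, -74, 54, 65, -6240]
9 | PUSH -26 | [5, -74, 54, 65, -6240, -26]
10 | PUSH 62 | [5, -74, 54, 65, -6240, -26, 62]
11 | PUSH -19 | [5, -74, 54, 65, -6240, -26, 62, -19]
12 | DROP | [5, -74, 54, 65, -6240, -26, 62]

[5, -74, 54, 65, -6240, -26, 62]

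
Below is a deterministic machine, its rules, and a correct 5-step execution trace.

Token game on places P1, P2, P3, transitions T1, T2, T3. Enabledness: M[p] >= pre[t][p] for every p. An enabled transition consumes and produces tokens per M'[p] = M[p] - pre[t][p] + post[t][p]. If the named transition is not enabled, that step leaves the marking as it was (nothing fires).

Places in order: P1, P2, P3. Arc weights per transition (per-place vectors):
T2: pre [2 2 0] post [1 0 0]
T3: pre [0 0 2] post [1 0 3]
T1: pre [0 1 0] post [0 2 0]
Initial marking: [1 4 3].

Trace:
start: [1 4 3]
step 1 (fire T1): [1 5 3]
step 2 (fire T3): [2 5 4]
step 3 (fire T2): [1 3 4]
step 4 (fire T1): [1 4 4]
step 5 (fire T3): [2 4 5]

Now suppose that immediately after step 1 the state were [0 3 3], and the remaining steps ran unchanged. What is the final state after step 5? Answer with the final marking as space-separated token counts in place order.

2 4 5

state after step 1 := [0 3 3]
step 2 (fire T3): [1 3 4]
step 3 (fire T2): [1 3 4]
step 4 (fire T1): [1 4 4]
step 5 (fire T3): [2 4 5]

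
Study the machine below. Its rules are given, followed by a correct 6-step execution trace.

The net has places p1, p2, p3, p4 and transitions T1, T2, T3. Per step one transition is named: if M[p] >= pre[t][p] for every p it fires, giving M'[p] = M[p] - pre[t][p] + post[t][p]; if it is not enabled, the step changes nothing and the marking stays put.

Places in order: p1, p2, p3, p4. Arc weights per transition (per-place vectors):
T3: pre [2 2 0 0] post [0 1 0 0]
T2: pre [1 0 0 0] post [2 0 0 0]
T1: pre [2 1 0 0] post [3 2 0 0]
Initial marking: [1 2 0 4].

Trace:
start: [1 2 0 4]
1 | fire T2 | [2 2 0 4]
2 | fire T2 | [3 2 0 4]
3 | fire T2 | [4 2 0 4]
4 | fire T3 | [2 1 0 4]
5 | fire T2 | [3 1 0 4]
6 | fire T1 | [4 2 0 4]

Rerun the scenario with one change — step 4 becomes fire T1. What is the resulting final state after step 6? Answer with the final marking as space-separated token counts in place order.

(re-executing from step 4 with the substitution; state before step 4: [4 2 0 4])
4 | fire T1 | [5 3 0 4]
5 | fire T2 | [6 3 0 4]
6 | fire T1 | [7 4 0 4]

7 4 0 4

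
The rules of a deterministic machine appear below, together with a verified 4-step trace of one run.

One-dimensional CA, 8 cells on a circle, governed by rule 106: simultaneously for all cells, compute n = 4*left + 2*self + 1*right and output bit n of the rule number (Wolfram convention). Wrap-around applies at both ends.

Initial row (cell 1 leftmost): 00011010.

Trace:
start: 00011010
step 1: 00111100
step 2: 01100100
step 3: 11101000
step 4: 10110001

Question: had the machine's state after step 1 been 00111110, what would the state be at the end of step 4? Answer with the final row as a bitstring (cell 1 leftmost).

state after step 1 := 00111110
step 2: 01100010
step 3: 11100100
step 4: 10101001

10101001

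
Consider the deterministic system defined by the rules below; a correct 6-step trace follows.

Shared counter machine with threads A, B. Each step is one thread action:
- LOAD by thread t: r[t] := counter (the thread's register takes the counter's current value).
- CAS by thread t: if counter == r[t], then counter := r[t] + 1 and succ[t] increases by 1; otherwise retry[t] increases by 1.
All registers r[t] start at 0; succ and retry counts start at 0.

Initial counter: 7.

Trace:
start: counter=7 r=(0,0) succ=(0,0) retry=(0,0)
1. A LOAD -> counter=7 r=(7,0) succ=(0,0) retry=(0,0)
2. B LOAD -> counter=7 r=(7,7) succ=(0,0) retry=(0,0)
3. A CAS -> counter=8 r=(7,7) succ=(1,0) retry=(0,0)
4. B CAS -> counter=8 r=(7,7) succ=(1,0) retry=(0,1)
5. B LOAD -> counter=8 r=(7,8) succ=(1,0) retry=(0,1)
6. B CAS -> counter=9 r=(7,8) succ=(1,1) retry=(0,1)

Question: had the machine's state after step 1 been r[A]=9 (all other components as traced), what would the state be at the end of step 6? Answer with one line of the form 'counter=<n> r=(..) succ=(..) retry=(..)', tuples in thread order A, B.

state after step 1 := counter=7 r=(9,0) succ=(0,0) retry=(0,0)
2. B LOAD -> counter=7 r=(9,7) succ=(0,0) retry=(0,0)
3. A CAS -> counter=7 r=(9,7) succ=(0,0) retry=(1,0)
4. B CAS -> counter=8 r=(9,7) succ=(0,1) retry=(1,0)
5. B LOAD -> counter=8 r=(9,8) succ=(0,1) retry=(1,0)
6. B CAS -> counter=9 r=(9,8) succ=(0,2) retry=(1,0)

counter=9 r=(9,8) succ=(0,2) retry=(1,0)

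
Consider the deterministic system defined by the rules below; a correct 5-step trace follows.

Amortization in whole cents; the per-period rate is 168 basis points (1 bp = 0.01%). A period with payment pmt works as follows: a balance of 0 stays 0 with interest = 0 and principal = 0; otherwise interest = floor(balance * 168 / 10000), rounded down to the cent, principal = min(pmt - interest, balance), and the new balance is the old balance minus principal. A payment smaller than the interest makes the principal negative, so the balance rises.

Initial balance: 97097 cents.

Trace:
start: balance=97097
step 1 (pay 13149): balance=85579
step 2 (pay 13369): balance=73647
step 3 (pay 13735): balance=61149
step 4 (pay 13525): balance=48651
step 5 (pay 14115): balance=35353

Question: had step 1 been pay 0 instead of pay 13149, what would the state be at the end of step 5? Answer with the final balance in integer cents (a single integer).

49407

(re-executing from step 1 with the substitution; state before step 1: balance=97097)
step 1 (pay 0): balance=98728
step 2 (pay 13369): balance=87017
step 3 (pay 13735): balance=74743
step 4 (pay 13525): balance=62473
step 5 (pay 14115): balance=49407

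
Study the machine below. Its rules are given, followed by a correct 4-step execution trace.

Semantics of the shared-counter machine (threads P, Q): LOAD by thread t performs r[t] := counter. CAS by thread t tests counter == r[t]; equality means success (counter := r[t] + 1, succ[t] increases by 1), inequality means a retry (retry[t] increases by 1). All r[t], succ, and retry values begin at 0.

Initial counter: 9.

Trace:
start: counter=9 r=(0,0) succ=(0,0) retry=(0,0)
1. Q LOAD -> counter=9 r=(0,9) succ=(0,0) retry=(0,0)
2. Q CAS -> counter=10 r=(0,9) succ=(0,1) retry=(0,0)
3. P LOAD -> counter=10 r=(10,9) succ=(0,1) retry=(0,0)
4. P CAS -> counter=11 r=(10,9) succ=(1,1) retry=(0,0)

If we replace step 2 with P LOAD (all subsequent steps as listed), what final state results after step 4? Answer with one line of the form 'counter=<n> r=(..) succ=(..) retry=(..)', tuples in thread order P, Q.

(re-executing from step 2 with the substitution; state before step 2: counter=9 r=(0,9) succ=(0,0) retry=(0,0))
2. P LOAD -> counter=9 r=(9,9) succ=(0,0) retry=(0,0)
3. P LOAD -> counter=9 r=(9,9) succ=(0,0) retry=(0,0)
4. P CAS -> counter=10 r=(9,9) succ=(1,0) retry=(0,0)

counter=10 r=(9,9) succ=(1,0) retry=(0,0)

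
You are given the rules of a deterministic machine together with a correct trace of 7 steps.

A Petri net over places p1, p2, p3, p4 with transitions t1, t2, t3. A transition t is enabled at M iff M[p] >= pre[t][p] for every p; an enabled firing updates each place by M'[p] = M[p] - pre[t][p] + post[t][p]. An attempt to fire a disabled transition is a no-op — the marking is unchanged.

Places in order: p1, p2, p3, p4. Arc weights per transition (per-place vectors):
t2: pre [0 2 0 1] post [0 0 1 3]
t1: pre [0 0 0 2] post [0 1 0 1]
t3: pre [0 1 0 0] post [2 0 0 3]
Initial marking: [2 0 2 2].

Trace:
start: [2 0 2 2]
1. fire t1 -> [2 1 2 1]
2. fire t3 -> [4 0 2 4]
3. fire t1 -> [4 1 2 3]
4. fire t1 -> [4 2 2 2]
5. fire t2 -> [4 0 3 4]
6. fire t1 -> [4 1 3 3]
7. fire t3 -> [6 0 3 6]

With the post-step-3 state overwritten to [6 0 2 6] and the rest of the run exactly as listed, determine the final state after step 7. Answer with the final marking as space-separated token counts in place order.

state after step 3 := [6 0 2 6]
4. fire t1 -> [6 1 2 5]
5. fire t2 -> [6 1 2 5]
6. fire t1 -> [6 2 2 4]
7. fire t3 -> [8 1 2 7]

8 1 2 7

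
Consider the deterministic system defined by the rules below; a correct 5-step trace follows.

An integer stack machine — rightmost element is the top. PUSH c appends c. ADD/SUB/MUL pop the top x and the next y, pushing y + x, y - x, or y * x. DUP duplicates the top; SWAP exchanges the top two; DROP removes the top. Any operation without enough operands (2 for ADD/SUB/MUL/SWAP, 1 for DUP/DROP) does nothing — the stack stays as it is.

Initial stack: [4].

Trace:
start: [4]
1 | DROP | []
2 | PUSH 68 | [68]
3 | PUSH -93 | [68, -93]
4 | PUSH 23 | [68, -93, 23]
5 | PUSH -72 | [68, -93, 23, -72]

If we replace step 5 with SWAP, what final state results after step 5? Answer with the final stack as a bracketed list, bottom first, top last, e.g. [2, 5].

[68, 23, -93]

(re-executing from step 5 with the substitution; state before step 5: [68, -93, 23])
5 | SWAP | [68, 23, -93]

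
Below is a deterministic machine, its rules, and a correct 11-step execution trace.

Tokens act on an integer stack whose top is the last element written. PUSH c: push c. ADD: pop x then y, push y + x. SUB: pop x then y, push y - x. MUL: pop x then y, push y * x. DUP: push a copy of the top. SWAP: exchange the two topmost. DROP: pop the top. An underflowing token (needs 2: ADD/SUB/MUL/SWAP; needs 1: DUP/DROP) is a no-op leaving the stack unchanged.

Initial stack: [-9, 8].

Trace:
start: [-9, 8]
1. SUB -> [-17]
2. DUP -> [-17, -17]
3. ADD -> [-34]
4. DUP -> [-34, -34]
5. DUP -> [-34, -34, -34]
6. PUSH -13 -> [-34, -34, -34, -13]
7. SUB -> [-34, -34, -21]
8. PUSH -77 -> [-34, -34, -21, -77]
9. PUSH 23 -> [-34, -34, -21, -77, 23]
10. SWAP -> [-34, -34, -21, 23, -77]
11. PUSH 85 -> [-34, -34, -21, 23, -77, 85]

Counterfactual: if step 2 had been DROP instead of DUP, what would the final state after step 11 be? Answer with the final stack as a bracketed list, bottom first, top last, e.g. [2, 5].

[-13, 23, -77, 85]

(re-executing from step 2 with the substitution; state before step 2: [-17])
2. DROP -> []
3. ADD -> []
4. DUP -> []
5. DUP -> []
6. PUSH -13 -> [-13]
7. SUB -> [-13]
8. PUSH -77 -> [-13, -77]
9. PUSH 23 -> [-13, -77, 23]
10. SWAP -> [-13, 23, -77]
11. PUSH 85 -> [-13, 23, -77, 85]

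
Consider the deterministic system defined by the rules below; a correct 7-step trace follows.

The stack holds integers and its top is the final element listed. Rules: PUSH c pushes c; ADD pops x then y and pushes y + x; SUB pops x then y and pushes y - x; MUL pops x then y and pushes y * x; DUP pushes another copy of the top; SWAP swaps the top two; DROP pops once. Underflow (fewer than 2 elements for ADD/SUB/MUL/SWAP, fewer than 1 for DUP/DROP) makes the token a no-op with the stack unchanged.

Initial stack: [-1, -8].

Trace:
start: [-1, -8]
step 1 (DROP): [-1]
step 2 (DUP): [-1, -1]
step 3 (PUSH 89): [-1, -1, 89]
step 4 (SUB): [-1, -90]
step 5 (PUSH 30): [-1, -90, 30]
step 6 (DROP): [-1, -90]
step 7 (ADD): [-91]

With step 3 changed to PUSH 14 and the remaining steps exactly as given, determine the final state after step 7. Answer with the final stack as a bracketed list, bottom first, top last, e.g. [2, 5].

(re-executing from step 3 with the substitution; state before step 3: [-1, -1])
step 3 (PUSH 14): [-1, -1, 14]
step 4 (SUB): [-1, -15]
step 5 (PUSH 30): [-1, -15, 30]
step 6 (DROP): [-1, -15]
step 7 (ADD): [-16]

[-16]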